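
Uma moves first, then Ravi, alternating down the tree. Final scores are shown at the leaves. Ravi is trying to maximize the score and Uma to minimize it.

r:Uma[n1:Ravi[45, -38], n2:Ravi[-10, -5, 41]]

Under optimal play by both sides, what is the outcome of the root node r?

41

n1 (Ravi): max(45, -38) = 45
n2 (Ravi): max(-10, -5, 41) = 41
r (Uma): min(45, 41) = 41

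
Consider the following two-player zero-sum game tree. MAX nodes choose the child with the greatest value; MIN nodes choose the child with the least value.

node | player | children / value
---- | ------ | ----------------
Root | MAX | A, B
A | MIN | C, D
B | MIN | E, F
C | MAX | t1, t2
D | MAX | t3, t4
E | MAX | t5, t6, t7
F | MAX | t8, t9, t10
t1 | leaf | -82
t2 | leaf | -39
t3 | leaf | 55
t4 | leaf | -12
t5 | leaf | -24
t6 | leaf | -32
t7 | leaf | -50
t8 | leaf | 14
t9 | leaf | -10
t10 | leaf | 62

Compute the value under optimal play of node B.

-24

E (MAX): max(-24, -32, -50) = -24
F (MAX): max(14, -10, 62) = 62
B (MIN): min(-24, 62) = -24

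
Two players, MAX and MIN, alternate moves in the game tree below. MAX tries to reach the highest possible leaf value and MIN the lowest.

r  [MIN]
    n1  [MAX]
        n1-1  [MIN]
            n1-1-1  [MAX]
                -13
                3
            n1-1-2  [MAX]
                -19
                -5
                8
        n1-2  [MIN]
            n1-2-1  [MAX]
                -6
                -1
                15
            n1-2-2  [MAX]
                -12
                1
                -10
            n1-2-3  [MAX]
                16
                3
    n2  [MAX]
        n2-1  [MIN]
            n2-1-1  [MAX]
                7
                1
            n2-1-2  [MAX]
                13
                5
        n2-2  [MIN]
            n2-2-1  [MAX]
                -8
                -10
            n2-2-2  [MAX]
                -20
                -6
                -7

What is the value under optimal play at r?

n1-1-1 (MAX): max(-13, 3) = 3
n1-1-2 (MAX): max(-19, -5, 8) = 8
n1-1 (MIN): min(3, 8) = 3
n1-2-1 (MAX): max(-6, -1, 15) = 15
n1-2-2 (MAX): max(-12, 1, -10) = 1
n1-2-3 (MAX): max(16, 3) = 16
n1-2 (MIN): min(15, 1, 16) = 1
n1 (MAX): max(3, 1) = 3
n2-1-1 (MAX): max(7, 1) = 7
n2-1-2 (MAX): max(13, 5) = 13
n2-1 (MIN): min(7, 13) = 7
n2-2-1 (MAX): max(-8, -10) = -8
n2-2-2 (MAX): max(-20, -6, -7) = -6
n2-2 (MIN): min(-8, -6) = -8
n2 (MAX): max(7, -8) = 7
r (MIN): min(3, 7) = 3

3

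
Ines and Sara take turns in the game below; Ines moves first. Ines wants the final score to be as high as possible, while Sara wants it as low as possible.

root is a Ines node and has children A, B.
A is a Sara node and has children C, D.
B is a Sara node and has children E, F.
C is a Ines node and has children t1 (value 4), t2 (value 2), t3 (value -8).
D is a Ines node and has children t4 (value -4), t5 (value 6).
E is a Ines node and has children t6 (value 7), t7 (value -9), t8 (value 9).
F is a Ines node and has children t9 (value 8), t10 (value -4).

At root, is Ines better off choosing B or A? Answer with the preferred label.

E (Ines): max(7, -9, 9) = 9
F (Ines): max(8, -4) = 8
B (Sara): min(9, 8) = 8
C (Ines): max(4, 2, -8) = 4
D (Ines): max(-4, 6) = 6
A (Sara): min(4, 6) = 4
Ines prefers the higher value; B=8, A=4. B is better since 8 > 4.

B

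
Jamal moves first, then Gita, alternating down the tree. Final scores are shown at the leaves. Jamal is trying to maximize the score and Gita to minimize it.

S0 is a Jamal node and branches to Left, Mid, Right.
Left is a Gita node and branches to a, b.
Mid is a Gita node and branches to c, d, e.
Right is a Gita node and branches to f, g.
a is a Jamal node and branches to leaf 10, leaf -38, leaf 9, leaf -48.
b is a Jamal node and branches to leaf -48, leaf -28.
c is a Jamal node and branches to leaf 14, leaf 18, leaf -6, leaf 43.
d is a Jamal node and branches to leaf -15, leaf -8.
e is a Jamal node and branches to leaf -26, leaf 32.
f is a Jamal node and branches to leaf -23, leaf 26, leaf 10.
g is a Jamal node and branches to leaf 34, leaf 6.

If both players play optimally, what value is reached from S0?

26

a (Jamal): max(10, -38, 9, -48) = 10
b (Jamal): max(-48, -28) = -28
Left (Gita): min(10, -28) = -28
c (Jamal): max(14, 18, -6, 43) = 43
d (Jamal): max(-15, -8) = -8
e (Jamal): max(-26, 32) = 32
Mid (Gita): min(43, -8, 32) = -8
f (Jamal): max(-23, 26, 10) = 26
g (Jamal): max(34, 6) = 34
Right (Gita): min(26, 34) = 26
S0 (Jamal): max(-28, -8, 26) = 26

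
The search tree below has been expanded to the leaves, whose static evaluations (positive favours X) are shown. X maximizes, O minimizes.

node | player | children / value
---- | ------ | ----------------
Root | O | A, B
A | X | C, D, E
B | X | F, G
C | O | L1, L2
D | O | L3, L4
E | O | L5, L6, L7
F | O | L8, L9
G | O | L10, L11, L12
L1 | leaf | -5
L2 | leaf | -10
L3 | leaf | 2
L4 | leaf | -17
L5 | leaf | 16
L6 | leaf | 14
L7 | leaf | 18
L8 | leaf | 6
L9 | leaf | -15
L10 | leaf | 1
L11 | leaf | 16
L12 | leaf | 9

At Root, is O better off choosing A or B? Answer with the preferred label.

B

C (O): min(-5, -10) = -10
D (O): min(2, -17) = -17
E (O): min(16, 14, 18) = 14
A (X): max(-10, -17, 14) = 14
F (O): min(6, -15) = -15
G (O): min(1, 16, 9) = 1
B (X): max(-15, 1) = 1
O prefers the lower value; A=14, B=1. B is better since 1 < 14.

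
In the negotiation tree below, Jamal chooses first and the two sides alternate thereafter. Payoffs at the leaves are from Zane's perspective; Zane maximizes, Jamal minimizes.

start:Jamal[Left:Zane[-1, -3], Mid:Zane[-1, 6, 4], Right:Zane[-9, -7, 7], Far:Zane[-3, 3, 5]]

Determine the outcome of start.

Left (Zane): max(-1, -3) = -1
Mid (Zane): max(-1, 6, 4) = 6
Right (Zane): max(-9, -7, 7) = 7
Far (Zane): max(-3, 3, 5) = 5
start (Jamal): min(-1, 6, 7, 5) = -1

-1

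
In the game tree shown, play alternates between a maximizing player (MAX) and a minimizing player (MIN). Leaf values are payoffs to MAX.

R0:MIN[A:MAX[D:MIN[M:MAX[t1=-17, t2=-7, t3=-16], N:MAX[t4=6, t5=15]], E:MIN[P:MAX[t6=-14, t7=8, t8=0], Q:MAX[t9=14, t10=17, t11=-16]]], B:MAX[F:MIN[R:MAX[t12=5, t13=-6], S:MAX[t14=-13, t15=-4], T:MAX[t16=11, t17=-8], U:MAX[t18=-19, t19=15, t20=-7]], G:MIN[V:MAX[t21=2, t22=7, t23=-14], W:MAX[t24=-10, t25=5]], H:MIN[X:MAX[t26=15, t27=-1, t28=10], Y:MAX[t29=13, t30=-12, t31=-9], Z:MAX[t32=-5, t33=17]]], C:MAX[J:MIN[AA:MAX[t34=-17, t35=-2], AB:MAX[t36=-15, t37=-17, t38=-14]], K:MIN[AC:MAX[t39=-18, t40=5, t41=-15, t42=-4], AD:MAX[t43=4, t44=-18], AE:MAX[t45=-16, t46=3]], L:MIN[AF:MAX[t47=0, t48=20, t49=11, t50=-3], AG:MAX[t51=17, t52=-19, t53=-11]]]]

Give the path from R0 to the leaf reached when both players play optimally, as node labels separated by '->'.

R0 -> A -> E -> P -> t7

M (MAX): max(-17, -7, -16) = -7
N (MAX): max(6, 15) = 15
D (MIN): min(-7, 15) = -7
P (MAX): max(-14, 8, 0) = 8
Q (MAX): max(14, 17, -16) = 17
E (MIN): min(8, 17) = 8
A (MAX): max(-7, 8) = 8
R (MAX): max(5, -6) = 5
S (MAX): max(-13, -4) = -4
T (MAX): max(11, -8) = 11
U (MAX): max(-19, 15, -7) = 15
F (MIN): min(5, -4, 11, 15) = -4
V (MAX): max(2, 7, -14) = 7
W (MAX): max(-10, 5) = 5
G (MIN): min(7, 5) = 5
X (MAX): max(15, -1, 10) = 15
Y (MAX): max(13, -12, -9) = 13
Z (MAX): max(-5, 17) = 17
H (MIN): min(15, 13, 17) = 13
B (MAX): max(-4, 5, 13) = 13
AA (MAX): max(-17, -2) = -2
AB (MAX): max(-15, -17, -14) = -14
J (MIN): min(-2, -14) = -14
AC (MAX): max(-18, 5, -15, -4) = 5
AD (MAX): max(4, -18) = 4
AE (MAX): max(-16, 3) = 3
K (MIN): min(5, 4, 3) = 3
AF (MAX): max(0, 20, 11, -3) = 20
AG (MAX): max(17, -19, -11) = 17
L (MIN): min(20, 17) = 17
C (MAX): max(-14, 3, 17) = 17
R0 (MIN): min(8, 13, 17) = 8
At R0, MIN picks A (lowest: 8).
At A, MAX picks E (highest: 8).
At E, MIN picks P (lowest: 8).
At P, MAX picks t7 (highest: 8).
Terminal value 8.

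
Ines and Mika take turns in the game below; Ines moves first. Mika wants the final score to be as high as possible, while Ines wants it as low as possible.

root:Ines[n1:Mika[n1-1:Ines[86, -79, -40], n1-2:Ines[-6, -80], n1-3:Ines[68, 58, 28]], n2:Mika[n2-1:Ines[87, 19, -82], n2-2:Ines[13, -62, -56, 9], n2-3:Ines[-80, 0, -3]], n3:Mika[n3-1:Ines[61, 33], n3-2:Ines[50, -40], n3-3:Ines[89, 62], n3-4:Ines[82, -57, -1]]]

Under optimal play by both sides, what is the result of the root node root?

n1-1 (Ines): min(86, -79, -40) = -79
n1-2 (Ines): min(-6, -80) = -80
n1-3 (Ines): min(68, 58, 28) = 28
n1 (Mika): max(-79, -80, 28) = 28
n2-1 (Ines): min(87, 19, -82) = -82
n2-2 (Ines): min(13, -62, -56, 9) = -62
n2-3 (Ines): min(-80, 0, -3) = -80
n2 (Mika): max(-82, -62, -80) = -62
n3-1 (Ines): min(61, 33) = 33
n3-2 (Ines): min(50, -40) = -40
n3-3 (Ines): min(89, 62) = 62
n3-4 (Ines): min(82, -57, -1) = -57
n3 (Mika): max(33, -40, 62, -57) = 62
root (Ines): min(28, -62, 62) = -62

-62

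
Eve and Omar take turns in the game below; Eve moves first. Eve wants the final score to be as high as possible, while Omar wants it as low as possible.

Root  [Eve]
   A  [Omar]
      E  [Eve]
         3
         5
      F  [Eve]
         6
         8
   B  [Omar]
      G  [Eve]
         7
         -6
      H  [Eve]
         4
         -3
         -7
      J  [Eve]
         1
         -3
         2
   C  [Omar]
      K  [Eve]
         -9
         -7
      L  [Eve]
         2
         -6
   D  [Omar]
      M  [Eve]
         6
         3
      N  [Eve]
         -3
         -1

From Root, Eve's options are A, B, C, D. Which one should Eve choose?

A

E (Eve): max(3, 5) = 5
F (Eve): max(6, 8) = 8
A (Omar): min(5, 8) = 5
G (Eve): max(7, -6) = 7
H (Eve): max(4, -3, -7) = 4
J (Eve): max(1, -3, 2) = 2
B (Omar): min(7, 4, 2) = 2
K (Eve): max(-9, -7) = -7
L (Eve): max(2, -6) = 2
C (Omar): min(-7, 2) = -7
M (Eve): max(6, 3) = 6
N (Eve): max(-3, -1) = -1
D (Omar): min(6, -1) = -1
Root (Eve): max(5, 2, -7, -1) = 5
Eve at Root wants the highest of {A=5, B=2, C=-7, D=-1}, so chooses A.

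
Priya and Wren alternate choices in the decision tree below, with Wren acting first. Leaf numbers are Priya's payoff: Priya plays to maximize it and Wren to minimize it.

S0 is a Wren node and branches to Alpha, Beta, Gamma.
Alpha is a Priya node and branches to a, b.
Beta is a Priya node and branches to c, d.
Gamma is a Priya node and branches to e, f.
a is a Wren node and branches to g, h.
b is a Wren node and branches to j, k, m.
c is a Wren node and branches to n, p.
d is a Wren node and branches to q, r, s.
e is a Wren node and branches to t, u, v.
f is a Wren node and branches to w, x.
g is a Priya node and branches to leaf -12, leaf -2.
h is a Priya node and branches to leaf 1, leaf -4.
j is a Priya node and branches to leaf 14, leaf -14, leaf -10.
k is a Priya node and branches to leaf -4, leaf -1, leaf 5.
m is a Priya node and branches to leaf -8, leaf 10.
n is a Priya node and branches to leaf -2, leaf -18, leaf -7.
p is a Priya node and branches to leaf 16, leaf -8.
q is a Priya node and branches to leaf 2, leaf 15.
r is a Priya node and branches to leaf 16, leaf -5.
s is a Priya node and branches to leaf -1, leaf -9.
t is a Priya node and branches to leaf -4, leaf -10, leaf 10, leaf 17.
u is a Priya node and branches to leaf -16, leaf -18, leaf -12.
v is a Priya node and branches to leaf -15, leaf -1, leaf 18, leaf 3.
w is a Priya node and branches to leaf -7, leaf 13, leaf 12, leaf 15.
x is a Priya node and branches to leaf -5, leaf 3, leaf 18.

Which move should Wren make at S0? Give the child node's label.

Beta

g (Priya): max(-12, -2) = -2
h (Priya): max(1, -4) = 1
a (Wren): min(-2, 1) = -2
j (Priya): max(14, -14, -10) = 14
k (Priya): max(-4, -1, 5) = 5
m (Priya): max(-8, 10) = 10
b (Wren): min(14, 5, 10) = 5
Alpha (Priya): max(-2, 5) = 5
n (Priya): max(-2, -18, -7) = -2
p (Priya): max(16, -8) = 16
c (Wren): min(-2, 16) = -2
q (Priya): max(2, 15) = 15
r (Priya): max(16, -5) = 16
s (Priya): max(-1, -9) = -1
d (Wren): min(15, 16, -1) = -1
Beta (Priya): max(-2, -1) = -1
t (Priya): max(-4, -10, 10, 17) = 17
u (Priya): max(-16, -18, -12) = -12
v (Priya): max(-15, -1, 18, 3) = 18
e (Wren): min(17, -12, 18) = -12
w (Priya): max(-7, 13, 12, 15) = 15
x (Priya): max(-5, 3, 18) = 18
f (Wren): min(15, 18) = 15
Gamma (Priya): max(-12, 15) = 15
S0 (Wren): min(5, -1, 15) = -1
Wren at S0 wants the lowest of {Alpha=5, Beta=-1, Gamma=15}, so chooses Beta.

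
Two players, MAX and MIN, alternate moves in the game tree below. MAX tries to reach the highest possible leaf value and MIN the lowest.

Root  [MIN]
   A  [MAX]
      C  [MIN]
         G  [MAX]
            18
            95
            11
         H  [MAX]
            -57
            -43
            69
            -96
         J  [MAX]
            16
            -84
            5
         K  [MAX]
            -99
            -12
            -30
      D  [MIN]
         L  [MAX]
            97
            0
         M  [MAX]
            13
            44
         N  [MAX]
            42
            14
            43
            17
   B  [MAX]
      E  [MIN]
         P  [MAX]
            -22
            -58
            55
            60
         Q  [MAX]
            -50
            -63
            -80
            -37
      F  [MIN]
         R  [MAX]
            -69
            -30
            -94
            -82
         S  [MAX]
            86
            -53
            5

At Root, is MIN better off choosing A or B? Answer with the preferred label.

B

G (MAX): max(18, 95, 11) = 95
H (MAX): max(-57, -43, 69, -96) = 69
J (MAX): max(16, -84, 5) = 16
K (MAX): max(-99, -12, -30) = -12
C (MIN): min(95, 69, 16, -12) = -12
L (MAX): max(97, 0) = 97
M (MAX): max(13, 44) = 44
N (MAX): max(42, 14, 43, 17) = 43
D (MIN): min(97, 44, 43) = 43
A (MAX): max(-12, 43) = 43
P (MAX): max(-22, -58, 55, 60) = 60
Q (MAX): max(-50, -63, -80, -37) = -37
E (MIN): min(60, -37) = -37
R (MAX): max(-69, -30, -94, -82) = -30
S (MAX): max(86, -53, 5) = 86
F (MIN): min(-30, 86) = -30
B (MAX): max(-37, -30) = -30
MIN prefers the lower value; A=43, B=-30. B is better since -30 < 43.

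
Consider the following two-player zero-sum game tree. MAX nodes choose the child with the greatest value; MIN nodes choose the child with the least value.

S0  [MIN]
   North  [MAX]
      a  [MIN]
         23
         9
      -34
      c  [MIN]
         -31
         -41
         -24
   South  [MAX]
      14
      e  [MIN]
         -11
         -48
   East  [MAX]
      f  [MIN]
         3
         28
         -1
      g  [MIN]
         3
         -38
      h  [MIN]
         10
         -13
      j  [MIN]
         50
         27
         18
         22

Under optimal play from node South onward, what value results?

e (MIN): min(-11, -48) = -48
South (MAX): max(14, -48) = 14

14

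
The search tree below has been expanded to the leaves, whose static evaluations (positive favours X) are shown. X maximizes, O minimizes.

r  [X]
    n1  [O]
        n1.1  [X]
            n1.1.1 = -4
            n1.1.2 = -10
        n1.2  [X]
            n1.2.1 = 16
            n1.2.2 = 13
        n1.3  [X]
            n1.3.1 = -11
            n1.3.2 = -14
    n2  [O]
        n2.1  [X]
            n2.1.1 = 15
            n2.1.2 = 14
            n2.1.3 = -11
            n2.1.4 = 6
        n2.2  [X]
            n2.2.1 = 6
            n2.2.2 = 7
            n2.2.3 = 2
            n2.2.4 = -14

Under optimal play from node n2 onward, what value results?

n2.1 (X): max(15, 14, -11, 6) = 15
n2.2 (X): max(6, 7, 2, -14) = 7
n2 (O): min(15, 7) = 7

7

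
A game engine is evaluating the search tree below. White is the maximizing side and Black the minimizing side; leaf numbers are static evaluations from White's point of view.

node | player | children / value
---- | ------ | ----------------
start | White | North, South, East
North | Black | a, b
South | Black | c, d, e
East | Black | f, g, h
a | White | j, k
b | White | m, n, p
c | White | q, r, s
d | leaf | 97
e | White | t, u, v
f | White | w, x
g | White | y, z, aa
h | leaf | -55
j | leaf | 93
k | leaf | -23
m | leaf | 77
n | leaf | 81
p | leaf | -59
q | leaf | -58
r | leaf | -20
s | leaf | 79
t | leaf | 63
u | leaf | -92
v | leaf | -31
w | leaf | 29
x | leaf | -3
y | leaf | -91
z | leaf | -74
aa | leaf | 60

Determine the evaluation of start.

81

a (White): max(93, -23) = 93
b (White): max(77, 81, -59) = 81
North (Black): min(93, 81) = 81
c (White): max(-58, -20, 79) = 79
e (White): max(63, -92, -31) = 63
South (Black): min(79, 97, 63) = 63
f (White): max(29, -3) = 29
g (White): max(-91, -74, 60) = 60
East (Black): min(29, 60, -55) = -55
start (White): max(81, 63, -55) = 81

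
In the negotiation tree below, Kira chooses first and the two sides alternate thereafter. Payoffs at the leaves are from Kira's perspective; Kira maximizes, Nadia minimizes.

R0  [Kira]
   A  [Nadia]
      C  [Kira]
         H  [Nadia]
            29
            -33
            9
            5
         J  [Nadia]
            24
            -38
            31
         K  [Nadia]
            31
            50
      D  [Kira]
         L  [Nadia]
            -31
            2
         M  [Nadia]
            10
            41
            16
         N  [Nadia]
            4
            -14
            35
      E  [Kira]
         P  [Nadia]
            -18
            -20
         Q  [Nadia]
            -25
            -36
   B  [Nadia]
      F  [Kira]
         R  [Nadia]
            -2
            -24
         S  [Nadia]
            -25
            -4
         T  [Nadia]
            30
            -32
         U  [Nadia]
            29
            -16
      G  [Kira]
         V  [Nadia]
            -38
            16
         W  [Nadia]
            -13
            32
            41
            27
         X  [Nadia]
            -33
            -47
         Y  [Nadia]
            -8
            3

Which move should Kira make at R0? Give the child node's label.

H (Nadia): min(29, -33, 9, 5) = -33
J (Nadia): min(24, -38, 31) = -38
K (Nadia): min(31, 50) = 31
C (Kira): max(-33, -38, 31) = 31
L (Nadia): min(-31, 2) = -31
M (Nadia): min(10, 41, 16) = 10
N (Nadia): min(4, -14, 35) = -14
D (Kira): max(-31, 10, -14) = 10
P (Nadia): min(-18, -20) = -20
Q (Nadia): min(-25, -36) = -36
E (Kira): max(-20, -36) = -20
A (Nadia): min(31, 10, -20) = -20
R (Nadia): min(-2, -24) = -24
S (Nadia): min(-25, -4) = -25
T (Nadia): min(30, -32) = -32
U (Nadia): min(29, -16) = -16
F (Kira): max(-24, -25, -32, -16) = -16
V (Nadia): min(-38, 16) = -38
W (Nadia): min(-13, 32, 41, 27) = -13
X (Nadia): min(-33, -47) = -47
Y (Nadia): min(-8, 3) = -8
G (Kira): max(-38, -13, -47, -8) = -8
B (Nadia): min(-16, -8) = -16
R0 (Kira): max(-20, -16) = -16
Kira at R0 wants the highest of {A=-20, B=-16}, so chooses B.

B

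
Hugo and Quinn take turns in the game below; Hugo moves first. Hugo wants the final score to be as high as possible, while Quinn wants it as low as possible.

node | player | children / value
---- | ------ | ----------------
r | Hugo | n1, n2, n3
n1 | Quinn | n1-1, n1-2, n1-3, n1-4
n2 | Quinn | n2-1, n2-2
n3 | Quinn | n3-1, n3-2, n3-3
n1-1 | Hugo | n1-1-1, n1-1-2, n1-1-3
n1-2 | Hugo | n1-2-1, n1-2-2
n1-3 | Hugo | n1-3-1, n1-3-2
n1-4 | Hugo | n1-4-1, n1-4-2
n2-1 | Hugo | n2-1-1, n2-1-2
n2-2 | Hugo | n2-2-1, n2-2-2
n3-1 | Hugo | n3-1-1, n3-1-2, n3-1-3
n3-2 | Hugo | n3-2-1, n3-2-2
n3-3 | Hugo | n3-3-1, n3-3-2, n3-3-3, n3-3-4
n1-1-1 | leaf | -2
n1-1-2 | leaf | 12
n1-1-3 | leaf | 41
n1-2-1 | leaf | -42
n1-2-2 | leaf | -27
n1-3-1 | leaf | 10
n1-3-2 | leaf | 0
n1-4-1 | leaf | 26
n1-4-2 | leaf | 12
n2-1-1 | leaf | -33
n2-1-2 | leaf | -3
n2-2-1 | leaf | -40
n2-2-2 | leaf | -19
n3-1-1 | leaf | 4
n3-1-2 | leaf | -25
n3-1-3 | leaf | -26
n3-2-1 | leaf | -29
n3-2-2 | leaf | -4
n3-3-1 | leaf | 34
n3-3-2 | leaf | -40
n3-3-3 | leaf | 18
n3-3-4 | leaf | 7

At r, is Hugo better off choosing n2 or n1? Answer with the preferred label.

n2-1 (Hugo): max(-33, -3) = -3
n2-2 (Hugo): max(-40, -19) = -19
n2 (Quinn): min(-3, -19) = -19
n1-1 (Hugo): max(-2, 12, 41) = 41
n1-2 (Hugo): max(-42, -27) = -27
n1-3 (Hugo): max(10, 0) = 10
n1-4 (Hugo): max(26, 12) = 26
n1 (Quinn): min(41, -27, 10, 26) = -27
Hugo prefers the higher value; n2=-19, n1=-27. n2 is better since -19 > -27.

n2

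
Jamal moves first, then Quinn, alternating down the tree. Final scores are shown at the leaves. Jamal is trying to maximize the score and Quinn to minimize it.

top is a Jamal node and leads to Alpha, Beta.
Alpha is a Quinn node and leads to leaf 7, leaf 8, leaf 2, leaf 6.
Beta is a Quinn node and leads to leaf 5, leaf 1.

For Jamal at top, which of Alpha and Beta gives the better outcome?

Alpha

Alpha (Quinn): min(7, 8, 2, 6) = 2
Beta (Quinn): min(5, 1) = 1
Jamal prefers the higher value; Alpha=2, Beta=1. Alpha is better since 2 > 1.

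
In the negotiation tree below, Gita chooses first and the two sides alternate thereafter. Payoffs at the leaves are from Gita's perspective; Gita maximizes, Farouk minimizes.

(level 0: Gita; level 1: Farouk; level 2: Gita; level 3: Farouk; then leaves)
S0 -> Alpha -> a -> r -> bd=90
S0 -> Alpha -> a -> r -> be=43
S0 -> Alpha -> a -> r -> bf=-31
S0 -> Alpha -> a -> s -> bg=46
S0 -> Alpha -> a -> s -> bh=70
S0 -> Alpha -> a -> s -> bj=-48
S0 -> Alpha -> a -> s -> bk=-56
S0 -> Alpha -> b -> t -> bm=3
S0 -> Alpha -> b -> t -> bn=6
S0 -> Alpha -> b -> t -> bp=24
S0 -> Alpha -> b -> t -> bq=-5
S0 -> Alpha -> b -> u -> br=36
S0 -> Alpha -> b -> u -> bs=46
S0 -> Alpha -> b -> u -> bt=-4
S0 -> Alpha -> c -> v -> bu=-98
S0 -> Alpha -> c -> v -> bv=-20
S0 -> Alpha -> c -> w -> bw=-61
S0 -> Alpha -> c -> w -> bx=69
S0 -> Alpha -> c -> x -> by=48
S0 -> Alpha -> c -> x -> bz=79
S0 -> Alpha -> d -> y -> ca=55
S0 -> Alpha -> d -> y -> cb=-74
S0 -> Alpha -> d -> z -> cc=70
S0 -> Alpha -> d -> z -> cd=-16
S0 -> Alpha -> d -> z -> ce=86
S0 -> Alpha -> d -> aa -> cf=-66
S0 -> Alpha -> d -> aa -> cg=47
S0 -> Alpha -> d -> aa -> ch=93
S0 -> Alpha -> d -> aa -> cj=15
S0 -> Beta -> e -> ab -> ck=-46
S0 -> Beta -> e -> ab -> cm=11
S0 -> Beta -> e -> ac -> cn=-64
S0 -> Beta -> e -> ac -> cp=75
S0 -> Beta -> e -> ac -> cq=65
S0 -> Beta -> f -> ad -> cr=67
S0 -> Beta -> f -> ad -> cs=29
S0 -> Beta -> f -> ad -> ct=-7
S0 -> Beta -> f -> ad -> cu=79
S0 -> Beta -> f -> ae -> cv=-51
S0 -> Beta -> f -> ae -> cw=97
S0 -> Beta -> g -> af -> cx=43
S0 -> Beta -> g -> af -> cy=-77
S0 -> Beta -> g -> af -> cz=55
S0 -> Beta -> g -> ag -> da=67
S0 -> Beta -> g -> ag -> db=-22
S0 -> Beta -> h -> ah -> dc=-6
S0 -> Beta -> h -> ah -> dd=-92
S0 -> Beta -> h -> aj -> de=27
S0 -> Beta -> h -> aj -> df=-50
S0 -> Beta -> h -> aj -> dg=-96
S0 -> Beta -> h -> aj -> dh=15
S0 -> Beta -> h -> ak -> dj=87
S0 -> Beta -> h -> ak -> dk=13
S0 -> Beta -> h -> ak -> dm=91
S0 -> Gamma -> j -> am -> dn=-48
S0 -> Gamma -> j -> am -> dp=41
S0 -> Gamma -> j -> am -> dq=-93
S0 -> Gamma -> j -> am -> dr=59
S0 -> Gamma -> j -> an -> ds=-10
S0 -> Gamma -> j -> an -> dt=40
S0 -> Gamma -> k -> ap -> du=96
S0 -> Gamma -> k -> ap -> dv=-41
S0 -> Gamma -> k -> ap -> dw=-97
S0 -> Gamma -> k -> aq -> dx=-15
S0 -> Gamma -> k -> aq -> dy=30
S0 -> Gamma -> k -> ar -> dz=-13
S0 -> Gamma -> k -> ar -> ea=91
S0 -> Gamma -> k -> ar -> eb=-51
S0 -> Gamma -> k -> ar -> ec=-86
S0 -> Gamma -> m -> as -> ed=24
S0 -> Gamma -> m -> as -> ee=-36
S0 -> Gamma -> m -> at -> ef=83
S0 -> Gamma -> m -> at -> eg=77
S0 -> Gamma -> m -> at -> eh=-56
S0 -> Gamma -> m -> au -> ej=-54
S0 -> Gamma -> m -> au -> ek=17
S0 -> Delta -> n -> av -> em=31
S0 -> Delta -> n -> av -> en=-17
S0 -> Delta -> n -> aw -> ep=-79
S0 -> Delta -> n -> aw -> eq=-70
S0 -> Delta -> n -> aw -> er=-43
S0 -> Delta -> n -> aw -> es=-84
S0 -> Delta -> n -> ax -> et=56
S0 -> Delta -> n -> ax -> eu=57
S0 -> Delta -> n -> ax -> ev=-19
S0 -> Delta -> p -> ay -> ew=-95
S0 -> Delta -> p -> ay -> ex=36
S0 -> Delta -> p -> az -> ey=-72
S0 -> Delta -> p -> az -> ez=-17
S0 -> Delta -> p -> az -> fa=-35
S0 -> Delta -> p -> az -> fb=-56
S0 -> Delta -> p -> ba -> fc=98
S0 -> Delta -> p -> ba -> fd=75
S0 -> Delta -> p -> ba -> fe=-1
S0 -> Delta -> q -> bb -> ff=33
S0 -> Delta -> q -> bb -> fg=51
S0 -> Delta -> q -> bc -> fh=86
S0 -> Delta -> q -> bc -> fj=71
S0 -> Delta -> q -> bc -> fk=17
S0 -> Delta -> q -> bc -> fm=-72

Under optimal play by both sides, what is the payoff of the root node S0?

r (Farouk): min(90, 43, -31) = -31
s (Farouk): min(46, 70, -48, -56) = -56
a (Gita): max(-31, -56) = -31
t (Farouk): min(3, 6, 24, -5) = -5
u (Farouk): min(36, 46, -4) = -4
b (Gita): max(-5, -4) = -4
v (Farouk): min(-98, -20) = -98
w (Farouk): min(-61, 69) = -61
x (Farouk): min(48, 79) = 48
c (Gita): max(-98, -61, 48) = 48
y (Farouk): min(55, -74) = -74
z (Farouk): min(70, -16, 86) = -16
aa (Farouk): min(-66, 47, 93, 15) = -66
d (Gita): max(-74, -16, -66) = -16
Alpha (Farouk): min(-31, -4, 48, -16) = -31
ab (Farouk): min(-46, 11) = -46
ac (Farouk): min(-64, 75, 65) = -64
e (Gita): max(-46, -64) = -46
ad (Farouk): min(67, 29, -7, 79) = -7
ae (Farouk): min(-51, 97) = -51
f (Gita): max(-7, -51) = -7
af (Farouk): min(43, -77, 55) = -77
ag (Farouk): min(67, -22) = -22
g (Gita): max(-77, -22) = -22
ah (Farouk): min(-6, -92) = -92
aj (Farouk): min(27, -50, -96, 15) = -96
ak (Farouk): min(87, 13, 91) = 13
h (Gita): max(-92, -96, 13) = 13
Beta (Farouk): min(-46, -7, -22, 13) = -46
am (Farouk): min(-48, 41, -93, 59) = -93
an (Farouk): min(-10, 40) = -10
j (Gita): max(-93, -10) = -10
ap (Farouk): min(96, -41, -97) = -97
aq (Farouk): min(-15, 30) = -15
ar (Farouk): min(-13, 91, -51, -86) = -86
k (Gita): max(-97, -15, -86) = -15
as (Farouk): min(24, -36) = -36
at (Farouk): min(83, 77, -56) = -56
au (Farouk): min(-54, 17) = -54
m (Gita): max(-36, -56, -54) = -36
Gamma (Farouk): min(-10, -15, -36) = -36
av (Farouk): min(31, -17) = -17
aw (Farouk): min(-79, -70, -43, -84) = -84
ax (Farouk): min(56, 57, -19) = -19
n (Gita): max(-17, -84, -19) = -17
ay (Farouk): min(-95, 36) = -95
az (Farouk): min(-72, -17, -35, -56) = -72
ba (Farouk): min(98, 75, -1) = -1
p (Gita): max(-95, -72, -1) = -1
bb (Farouk): min(33, 51) = 33
bc (Farouk): min(86, 71, 17, -72) = -72
q (Gita): max(33, -72) = 33
Delta (Farouk): min(-17, -1, 33) = -17
S0 (Gita): max(-31, -46, -36, -17) = -17

-17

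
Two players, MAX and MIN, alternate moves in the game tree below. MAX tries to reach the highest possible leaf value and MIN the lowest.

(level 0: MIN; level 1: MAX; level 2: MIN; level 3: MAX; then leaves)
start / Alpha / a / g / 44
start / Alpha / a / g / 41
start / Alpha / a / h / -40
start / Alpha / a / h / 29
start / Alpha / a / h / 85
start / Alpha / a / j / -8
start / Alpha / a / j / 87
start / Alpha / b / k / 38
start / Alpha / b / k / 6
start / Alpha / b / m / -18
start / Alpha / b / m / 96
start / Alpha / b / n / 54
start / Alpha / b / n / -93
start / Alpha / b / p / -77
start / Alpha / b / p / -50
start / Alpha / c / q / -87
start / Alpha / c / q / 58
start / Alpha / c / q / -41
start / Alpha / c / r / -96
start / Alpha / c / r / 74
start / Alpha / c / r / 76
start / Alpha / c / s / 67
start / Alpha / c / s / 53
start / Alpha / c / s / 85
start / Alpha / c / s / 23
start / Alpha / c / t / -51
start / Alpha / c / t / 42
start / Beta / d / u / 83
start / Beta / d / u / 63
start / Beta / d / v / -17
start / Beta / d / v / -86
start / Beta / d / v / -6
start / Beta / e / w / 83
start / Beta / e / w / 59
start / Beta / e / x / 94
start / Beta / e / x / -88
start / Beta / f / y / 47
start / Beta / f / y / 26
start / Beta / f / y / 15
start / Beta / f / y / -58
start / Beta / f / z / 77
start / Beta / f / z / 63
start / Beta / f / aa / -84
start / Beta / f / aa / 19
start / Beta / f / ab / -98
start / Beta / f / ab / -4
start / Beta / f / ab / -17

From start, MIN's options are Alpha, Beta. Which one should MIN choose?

Alpha

g (MAX): max(44, 41) = 44
h (MAX): max(-40, 29, 85) = 85
j (MAX): max(-8, 87) = 87
a (MIN): min(44, 85, 87) = 44
k (MAX): max(38, 6) = 38
m (MAX): max(-18, 96) = 96
n (MAX): max(54, -93) = 54
p (MAX): max(-77, -50) = -50
b (MIN): min(38, 96, 54, -50) = -50
q (MAX): max(-87, 58, -41) = 58
r (MAX): max(-96, 74, 76) = 76
s (MAX): max(67, 53, 85, 23) = 85
t (MAX): max(-51, 42) = 42
c (MIN): min(58, 76, 85, 42) = 42
Alpha (MAX): max(44, -50, 42) = 44
u (MAX): max(83, 63) = 83
v (MAX): max(-17, -86, -6) = -6
d (MIN): min(83, -6) = -6
w (MAX): max(83, 59) = 83
x (MAX): max(94, -88) = 94
e (MIN): min(83, 94) = 83
y (MAX): max(47, 26, 15, -58) = 47
z (MAX): max(77, 63) = 77
aa (MAX): max(-84, 19) = 19
ab (MAX): max(-98, -4, -17) = -4
f (MIN): min(47, 77, 19, -4) = -4
Beta (MAX): max(-6, 83, -4) = 83
start (MIN): min(44, 83) = 44
MIN at start wants the lowest of {Alpha=44, Beta=83}, so chooses Alpha.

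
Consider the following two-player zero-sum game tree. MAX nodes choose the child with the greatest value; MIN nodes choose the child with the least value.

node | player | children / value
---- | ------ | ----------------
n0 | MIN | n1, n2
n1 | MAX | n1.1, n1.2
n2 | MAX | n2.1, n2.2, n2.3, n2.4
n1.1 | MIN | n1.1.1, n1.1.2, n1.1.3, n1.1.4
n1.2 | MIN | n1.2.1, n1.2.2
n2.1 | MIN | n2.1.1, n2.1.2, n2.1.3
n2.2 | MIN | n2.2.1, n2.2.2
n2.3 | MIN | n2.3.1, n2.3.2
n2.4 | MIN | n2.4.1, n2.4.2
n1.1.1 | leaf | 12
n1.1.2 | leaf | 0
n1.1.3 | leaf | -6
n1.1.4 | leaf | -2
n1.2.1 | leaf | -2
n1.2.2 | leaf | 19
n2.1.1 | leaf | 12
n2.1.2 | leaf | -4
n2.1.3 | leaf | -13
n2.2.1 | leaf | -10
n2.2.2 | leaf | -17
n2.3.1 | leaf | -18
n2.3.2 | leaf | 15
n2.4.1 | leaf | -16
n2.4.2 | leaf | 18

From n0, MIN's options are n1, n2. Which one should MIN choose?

n2

n1.1 (MIN): min(12, 0, -6, -2) = -6
n1.2 (MIN): min(-2, 19) = -2
n1 (MAX): max(-6, -2) = -2
n2.1 (MIN): min(12, -4, -13) = -13
n2.2 (MIN): min(-10, -17) = -17
n2.3 (MIN): min(-18, 15) = -18
n2.4 (MIN): min(-16, 18) = -16
n2 (MAX): max(-13, -17, -18, -16) = -13
n0 (MIN): min(-2, -13) = -13
MIN at n0 wants the lowest of {n1=-2, n2=-13}, so chooses n2.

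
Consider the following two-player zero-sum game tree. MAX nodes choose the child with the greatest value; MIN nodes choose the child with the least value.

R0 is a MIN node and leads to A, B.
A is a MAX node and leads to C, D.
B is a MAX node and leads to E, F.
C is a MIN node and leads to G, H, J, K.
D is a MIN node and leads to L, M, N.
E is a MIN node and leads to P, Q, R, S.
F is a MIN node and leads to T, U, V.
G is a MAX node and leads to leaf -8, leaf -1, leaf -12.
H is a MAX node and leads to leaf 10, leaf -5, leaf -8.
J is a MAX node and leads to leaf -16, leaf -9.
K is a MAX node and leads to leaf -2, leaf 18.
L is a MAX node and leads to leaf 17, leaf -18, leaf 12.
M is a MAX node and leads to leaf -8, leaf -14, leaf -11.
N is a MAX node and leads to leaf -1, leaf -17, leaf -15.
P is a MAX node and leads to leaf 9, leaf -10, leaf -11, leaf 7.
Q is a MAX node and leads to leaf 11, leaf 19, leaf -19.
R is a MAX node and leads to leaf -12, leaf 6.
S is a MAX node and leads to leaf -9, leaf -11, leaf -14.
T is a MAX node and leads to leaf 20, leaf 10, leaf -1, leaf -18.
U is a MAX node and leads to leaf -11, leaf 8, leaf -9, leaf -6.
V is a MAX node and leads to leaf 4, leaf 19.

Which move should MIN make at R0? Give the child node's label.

G (MAX): max(-8, -1, -12) = -1
H (MAX): max(10, -5, -8) = 10
J (MAX): max(-16, -9) = -9
K (MAX): max(-2, 18) = 18
C (MIN): min(-1, 10, -9, 18) = -9
L (MAX): max(17, -18, 12) = 17
M (MAX): max(-8, -14, -11) = -8
N (MAX): max(-1, -17, -15) = -1
D (MIN): min(17, -8, -1) = -8
A (MAX): max(-9, -8) = -8
P (MAX): max(9, -10, -11, 7) = 9
Q (MAX): max(11, 19, -19) = 19
R (MAX): max(-12, 6) = 6
S (MAX): max(-9, -11, -14) = -9
E (MIN): min(9, 19, 6, -9) = -9
T (MAX): max(20, 10, -1, -18) = 20
U (MAX): max(-11, 8, -9, -6) = 8
V (MAX): max(4, 19) = 19
F (MIN): min(20, 8, 19) = 8
B (MAX): max(-9, 8) = 8
R0 (MIN): min(-8, 8) = -8
MIN at R0 wants the lowest of {A=-8, B=8}, so chooses A.

A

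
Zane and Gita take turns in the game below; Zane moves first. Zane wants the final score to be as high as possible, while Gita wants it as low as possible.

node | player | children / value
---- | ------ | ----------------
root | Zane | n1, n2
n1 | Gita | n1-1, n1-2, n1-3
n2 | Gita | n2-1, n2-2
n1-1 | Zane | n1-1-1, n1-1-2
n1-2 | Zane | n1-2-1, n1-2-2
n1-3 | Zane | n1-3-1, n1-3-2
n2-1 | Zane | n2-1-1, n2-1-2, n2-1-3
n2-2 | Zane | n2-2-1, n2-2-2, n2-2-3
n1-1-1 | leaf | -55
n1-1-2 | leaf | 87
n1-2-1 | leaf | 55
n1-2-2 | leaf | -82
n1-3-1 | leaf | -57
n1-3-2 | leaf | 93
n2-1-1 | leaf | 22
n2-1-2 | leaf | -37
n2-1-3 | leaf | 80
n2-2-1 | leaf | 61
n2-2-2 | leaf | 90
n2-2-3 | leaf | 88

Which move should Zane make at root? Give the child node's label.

n1-1 (Zane): max(-55, 87) = 87
n1-2 (Zane): max(55, -82) = 55
n1-3 (Zane): max(-57, 93) = 93
n1 (Gita): min(87, 55, 93) = 55
n2-1 (Zane): max(22, -37, 80) = 80
n2-2 (Zane): max(61, 90, 88) = 90
n2 (Gita): min(80, 90) = 80
root (Zane): max(55, 80) = 80
Zane at root wants the highest of {n1=55, n2=80}, so chooses n2.

n2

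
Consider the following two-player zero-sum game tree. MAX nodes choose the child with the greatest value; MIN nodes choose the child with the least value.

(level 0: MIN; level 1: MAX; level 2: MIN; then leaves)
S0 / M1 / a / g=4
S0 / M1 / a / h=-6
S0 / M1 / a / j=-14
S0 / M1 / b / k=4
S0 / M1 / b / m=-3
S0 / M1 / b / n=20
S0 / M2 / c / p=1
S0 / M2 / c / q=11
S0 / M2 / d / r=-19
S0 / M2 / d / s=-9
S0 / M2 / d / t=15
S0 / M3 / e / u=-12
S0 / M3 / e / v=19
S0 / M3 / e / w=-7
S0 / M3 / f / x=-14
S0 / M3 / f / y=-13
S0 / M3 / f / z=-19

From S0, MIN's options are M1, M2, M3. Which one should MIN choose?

a (MIN): min(4, -6, -14) = -14
b (MIN): min(4, -3, 20) = -3
M1 (MAX): max(-14, -3) = -3
c (MIN): min(1, 11) = 1
d (MIN): min(-19, -9, 15) = -19
M2 (MAX): max(1, -19) = 1
e (MIN): min(-12, 19, -7) = -12
f (MIN): min(-14, -13, -19) = -19
M3 (MAX): max(-12, -19) = -12
S0 (MIN): min(-3, 1, -12) = -12
MIN at S0 wants the lowest of {M1=-3, M2=1, M3=-12}, so chooses M3.

M3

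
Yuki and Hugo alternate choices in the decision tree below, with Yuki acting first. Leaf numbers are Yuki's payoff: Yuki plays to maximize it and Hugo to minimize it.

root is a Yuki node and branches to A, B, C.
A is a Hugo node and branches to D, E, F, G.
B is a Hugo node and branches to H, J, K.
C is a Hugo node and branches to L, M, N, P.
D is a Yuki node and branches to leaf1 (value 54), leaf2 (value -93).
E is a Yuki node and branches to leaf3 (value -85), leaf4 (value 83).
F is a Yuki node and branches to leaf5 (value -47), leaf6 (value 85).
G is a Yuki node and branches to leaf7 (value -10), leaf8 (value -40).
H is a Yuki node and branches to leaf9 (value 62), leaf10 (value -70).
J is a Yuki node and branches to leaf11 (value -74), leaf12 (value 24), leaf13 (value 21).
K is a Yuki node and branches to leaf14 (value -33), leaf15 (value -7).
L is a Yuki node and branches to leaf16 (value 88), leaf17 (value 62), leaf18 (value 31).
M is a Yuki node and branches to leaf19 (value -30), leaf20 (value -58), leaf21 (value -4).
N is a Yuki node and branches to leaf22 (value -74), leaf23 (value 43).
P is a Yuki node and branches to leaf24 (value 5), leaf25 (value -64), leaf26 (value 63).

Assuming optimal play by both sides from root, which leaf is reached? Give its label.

D (Yuki): max(54, -93) = 54
E (Yuki): max(-85, 83) = 83
F (Yuki): max(-47, 85) = 85
G (Yuki): max(-10, -40) = -10
A (Hugo): min(54, 83, 85, -10) = -10
H (Yuki): max(62, -70) = 62
J (Yuki): max(-74, 24, 21) = 24
K (Yuki): max(-33, -7) = -7
B (Hugo): min(62, 24, -7) = -7
L (Yuki): max(88, 62, 31) = 88
M (Yuki): max(-30, -58, -4) = -4
N (Yuki): max(-74, 43) = 43
P (Yuki): max(5, -64, 63) = 63
C (Hugo): min(88, -4, 43, 63) = -4
root (Yuki): max(-10, -7, -4) = -4
At root, Yuki picks C (highest: -4).
At C, Hugo picks M (lowest: -4).
At M, Yuki picks leaf21 (highest: -4).
Terminal value -4.

leaf21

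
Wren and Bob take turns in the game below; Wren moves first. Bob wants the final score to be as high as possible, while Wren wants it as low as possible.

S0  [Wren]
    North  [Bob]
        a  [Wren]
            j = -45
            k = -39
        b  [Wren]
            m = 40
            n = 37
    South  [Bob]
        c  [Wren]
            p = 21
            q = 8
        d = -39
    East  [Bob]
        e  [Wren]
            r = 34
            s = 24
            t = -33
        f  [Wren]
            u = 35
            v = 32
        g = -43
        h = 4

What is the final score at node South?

c (Wren): min(21, 8) = 8
South (Bob): max(8, -39) = 8

8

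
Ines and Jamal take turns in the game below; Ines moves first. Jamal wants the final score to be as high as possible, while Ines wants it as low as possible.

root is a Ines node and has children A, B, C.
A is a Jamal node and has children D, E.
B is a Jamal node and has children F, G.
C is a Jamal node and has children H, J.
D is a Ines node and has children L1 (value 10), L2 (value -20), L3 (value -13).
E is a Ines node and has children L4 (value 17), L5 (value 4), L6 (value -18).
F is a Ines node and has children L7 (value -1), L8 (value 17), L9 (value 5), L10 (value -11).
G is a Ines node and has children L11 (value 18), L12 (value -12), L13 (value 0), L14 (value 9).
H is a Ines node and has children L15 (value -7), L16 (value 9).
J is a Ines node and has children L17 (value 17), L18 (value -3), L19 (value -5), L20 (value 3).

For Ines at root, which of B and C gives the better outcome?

F (Ines): min(-1, 17, 5, -11) = -11
G (Ines): min(18, -12, 0, 9) = -12
B (Jamal): max(-11, -12) = -11
H (Ines): min(-7, 9) = -7
J (Ines): min(17, -3, -5, 3) = -5
C (Jamal): max(-7, -5) = -5
Ines prefers the lower value; B=-11, C=-5. B is better since -11 < -5.

B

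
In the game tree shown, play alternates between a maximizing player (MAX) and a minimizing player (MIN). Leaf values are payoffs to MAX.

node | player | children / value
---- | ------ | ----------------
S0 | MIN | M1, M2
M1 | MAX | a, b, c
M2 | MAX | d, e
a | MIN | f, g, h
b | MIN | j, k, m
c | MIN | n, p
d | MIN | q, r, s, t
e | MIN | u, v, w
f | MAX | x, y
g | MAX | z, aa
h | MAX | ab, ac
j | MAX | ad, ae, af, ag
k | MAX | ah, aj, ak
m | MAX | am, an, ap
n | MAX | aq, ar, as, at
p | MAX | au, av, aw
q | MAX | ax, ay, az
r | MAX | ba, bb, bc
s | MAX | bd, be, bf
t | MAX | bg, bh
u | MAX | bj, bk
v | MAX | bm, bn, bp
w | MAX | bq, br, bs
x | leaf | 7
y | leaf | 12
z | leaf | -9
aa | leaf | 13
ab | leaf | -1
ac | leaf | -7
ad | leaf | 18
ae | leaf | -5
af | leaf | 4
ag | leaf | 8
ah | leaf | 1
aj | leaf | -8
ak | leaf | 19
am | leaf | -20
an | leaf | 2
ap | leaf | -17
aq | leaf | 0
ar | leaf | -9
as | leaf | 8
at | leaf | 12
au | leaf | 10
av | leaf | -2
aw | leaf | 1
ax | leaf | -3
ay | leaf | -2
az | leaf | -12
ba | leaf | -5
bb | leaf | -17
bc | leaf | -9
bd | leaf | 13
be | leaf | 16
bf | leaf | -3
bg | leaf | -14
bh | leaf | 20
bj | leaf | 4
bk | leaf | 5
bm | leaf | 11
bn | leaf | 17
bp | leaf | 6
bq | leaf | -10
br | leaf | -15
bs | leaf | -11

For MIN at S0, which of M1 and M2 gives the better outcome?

M2

f (MAX): max(7, 12) = 12
g (MAX): max(-9, 13) = 13
h (MAX): max(-1, -7) = -1
a (MIN): min(12, 13, -1) = -1
j (MAX): max(18, -5, 4, 8) = 18
k (MAX): max(1, -8, 19) = 19
m (MAX): max(-20, 2, -17) = 2
b (MIN): min(18, 19, 2) = 2
n (MAX): max(0, -9, 8, 12) = 12
p (MAX): max(10, -2, 1) = 10
c (MIN): min(12, 10) = 10
M1 (MAX): max(-1, 2, 10) = 10
q (MAX): max(-3, -2, -12) = -2
r (MAX): max(-5, -17, -9) = -5
s (MAX): max(13, 16, -3) = 16
t (MAX): max(-14, 20) = 20
d (MIN): min(-2, -5, 16, 20) = -5
u (MAX): max(4, 5) = 5
v (MAX): max(11, 17, 6) = 17
w (MAX): max(-10, -15, -11) = -10
e (MIN): min(5, 17, -10) = -10
M2 (MAX): max(-5, -10) = -5
MIN prefers the lower value; M1=10, M2=-5. M2 is better since -5 < 10.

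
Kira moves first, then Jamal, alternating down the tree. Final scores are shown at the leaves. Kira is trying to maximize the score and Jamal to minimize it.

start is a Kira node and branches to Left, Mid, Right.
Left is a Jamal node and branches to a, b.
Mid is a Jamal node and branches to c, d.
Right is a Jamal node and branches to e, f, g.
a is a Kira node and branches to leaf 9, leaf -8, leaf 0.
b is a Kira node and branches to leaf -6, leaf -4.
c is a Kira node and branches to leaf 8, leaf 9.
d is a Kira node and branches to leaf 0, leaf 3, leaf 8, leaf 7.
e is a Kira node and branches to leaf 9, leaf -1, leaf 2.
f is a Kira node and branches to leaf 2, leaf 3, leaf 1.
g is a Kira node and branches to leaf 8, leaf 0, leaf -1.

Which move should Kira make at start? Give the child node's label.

a (Kira): max(9, -8, 0) = 9
b (Kira): max(-6, -4) = -4
Left (Jamal): min(9, -4) = -4
c (Kira): max(8, 9) = 9
d (Kira): max(0, 3, 8, 7) = 8
Mid (Jamal): min(9, 8) = 8
e (Kira): max(9, -1, 2) = 9
f (Kira): max(2, 3, 1) = 3
g (Kira): max(8, 0, -1) = 8
Right (Jamal): min(9, 3, 8) = 3
start (Kira): max(-4, 8, 3) = 8
Kira at start wants the highest of {Left=-4, Mid=8, Right=3}, so chooses Mid.

Mid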